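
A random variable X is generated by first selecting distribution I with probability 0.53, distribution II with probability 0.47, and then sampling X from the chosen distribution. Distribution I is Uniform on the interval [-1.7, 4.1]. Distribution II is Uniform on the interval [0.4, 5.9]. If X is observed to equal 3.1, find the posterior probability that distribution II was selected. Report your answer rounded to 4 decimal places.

Likelihoods f(3.1 | ·): I: 0.172414; II: 0.181818.
Posterior ∝ prior × likelihood. Numerator for II: 0.47·0.181818 = 0.0854545.
Normalizing constant: 0.53·0.172414 + 0.47·0.181818 = 0.176834.
P(II | observation) = 0.0854545 / 0.176834 = 0.483248.

0.4832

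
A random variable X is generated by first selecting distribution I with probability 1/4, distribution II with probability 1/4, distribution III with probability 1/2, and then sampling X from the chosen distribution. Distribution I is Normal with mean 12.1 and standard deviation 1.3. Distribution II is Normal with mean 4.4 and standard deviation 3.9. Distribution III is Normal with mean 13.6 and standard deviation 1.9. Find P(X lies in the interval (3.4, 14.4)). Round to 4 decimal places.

0.7210

Conditional on each component, P(3.4 < X < 14.4): I: 0.961572; II: 0.596011; III: 0.663142.
By total probability, P(3.4 < X < 14.4) = 0.25·0.961572 + 0.25·0.596011 + 0.5·0.663142 = 0.720967.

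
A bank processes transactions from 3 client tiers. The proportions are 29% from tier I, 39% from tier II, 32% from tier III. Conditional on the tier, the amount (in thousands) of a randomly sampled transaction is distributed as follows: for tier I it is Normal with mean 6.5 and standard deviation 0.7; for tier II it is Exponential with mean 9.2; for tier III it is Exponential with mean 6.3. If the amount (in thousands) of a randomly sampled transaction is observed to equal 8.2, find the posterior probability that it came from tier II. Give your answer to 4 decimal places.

Likelihoods f(8.2 | ·): I: 0.0298598; II: 0.0445783; III: 0.0431904.
Posterior ∝ prior × likelihood. Numerator for II: 0.39·0.0445783 = 0.0173855.
Normalizing constant: 0.29·0.0298598 + 0.39·0.0445783 + 0.32·0.0431904 = 0.0398658.
P(II | observation) = 0.0173855 / 0.0398658 = 0.436102.

0.4361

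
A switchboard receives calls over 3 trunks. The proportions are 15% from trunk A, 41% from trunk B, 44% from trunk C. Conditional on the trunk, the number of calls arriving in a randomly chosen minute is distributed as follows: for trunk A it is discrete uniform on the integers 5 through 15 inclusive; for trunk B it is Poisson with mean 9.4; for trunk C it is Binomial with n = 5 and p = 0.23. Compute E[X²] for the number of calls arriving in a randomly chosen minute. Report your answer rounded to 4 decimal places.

For each component E[X²] = Var + (mean)², giving A: 110; B: 97.76; C: 2.208.
Overall E[X²] = 0.15·110 + 0.41·97.76 + 0.44·2.208 = 57.5531.

57.5531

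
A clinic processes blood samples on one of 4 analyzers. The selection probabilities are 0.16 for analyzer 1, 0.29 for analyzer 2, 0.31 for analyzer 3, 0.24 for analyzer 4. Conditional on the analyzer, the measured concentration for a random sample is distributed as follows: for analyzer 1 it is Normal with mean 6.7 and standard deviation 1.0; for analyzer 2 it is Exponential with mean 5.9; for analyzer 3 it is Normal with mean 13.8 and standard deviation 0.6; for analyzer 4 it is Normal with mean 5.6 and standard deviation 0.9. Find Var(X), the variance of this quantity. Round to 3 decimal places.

23.757

Per component, 1: μ=6.7, E[X²]=45.89; 2: μ=5.9, E[X²]=69.62; 3: μ=13.8, E[X²]=190.8; 4: μ=5.6, E[X²]=32.17.
E[X] = 0.16·6.7 + 0.29·5.9 + 0.31·13.8 + 0.24·5.6 = 8.405.
E[X²] = 0.16·45.89 + 0.29·69.62 + 0.31·190.8 + 0.24·32.17 = 94.401.
Var(X) = E[X²] − (E[X])² = 94.401 − 70.644 = 23.757.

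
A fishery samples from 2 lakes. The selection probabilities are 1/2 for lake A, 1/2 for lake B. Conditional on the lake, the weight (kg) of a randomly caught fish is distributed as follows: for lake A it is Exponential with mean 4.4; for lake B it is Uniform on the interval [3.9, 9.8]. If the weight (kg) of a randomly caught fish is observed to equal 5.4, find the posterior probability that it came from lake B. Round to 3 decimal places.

Likelihoods f(5.4 | ·): A: 0.0666116; B: 0.169492.
Posterior ∝ prior × likelihood. Numerator for B: 0.5·0.169492 = 0.0847458.
Normalizing constant: 0.5·0.0666116 + 0.5·0.169492 = 0.118052.
P(B | observation) = 0.0847458 / 0.118052 = 0.717871.

0.718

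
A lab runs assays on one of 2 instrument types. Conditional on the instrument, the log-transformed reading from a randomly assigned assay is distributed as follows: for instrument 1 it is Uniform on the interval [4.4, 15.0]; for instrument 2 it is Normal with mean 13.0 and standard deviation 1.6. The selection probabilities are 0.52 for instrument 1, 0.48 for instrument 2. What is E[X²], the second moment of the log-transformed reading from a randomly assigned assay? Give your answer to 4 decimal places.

For each component E[X²] = Var + (mean)², giving 1: 103.453; 2: 171.56.
Overall E[X²] = 0.52·103.453 + 0.48·171.56 = 136.145.

136.1445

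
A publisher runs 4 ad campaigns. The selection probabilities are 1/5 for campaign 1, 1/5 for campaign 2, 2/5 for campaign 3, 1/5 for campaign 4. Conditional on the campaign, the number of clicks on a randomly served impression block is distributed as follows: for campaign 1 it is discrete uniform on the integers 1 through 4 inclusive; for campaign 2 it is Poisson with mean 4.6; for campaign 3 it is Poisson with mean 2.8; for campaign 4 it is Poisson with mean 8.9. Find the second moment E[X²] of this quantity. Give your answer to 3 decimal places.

28.530

For each component E[X²] = Var + (mean)², giving 1: 7.5; 2: 25.76; 3: 10.64; 4: 88.11.
Overall E[X²] = 0.2·7.5 + 0.2·25.76 + 0.4·10.64 + 0.2·88.11 = 28.53.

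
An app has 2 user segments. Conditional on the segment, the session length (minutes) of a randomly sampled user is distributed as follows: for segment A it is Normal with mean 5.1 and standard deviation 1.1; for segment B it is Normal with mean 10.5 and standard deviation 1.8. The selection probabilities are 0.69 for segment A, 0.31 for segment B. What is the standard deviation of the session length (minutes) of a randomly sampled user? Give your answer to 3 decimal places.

2.842

Per component, A: μ=5.1, E[X²]=27.22; B: μ=10.5, E[X²]=113.49.
E[X] = 0.69·5.1 + 0.31·10.5 = 6.774.
E[X²] = 0.69·27.22 + 0.31·113.49 = 53.9637.
Var(X) = E[X²] − (E[X])² = 53.9637 − 45.8871 = 8.07662.
SD(X) = √8.07662 = 2.84194.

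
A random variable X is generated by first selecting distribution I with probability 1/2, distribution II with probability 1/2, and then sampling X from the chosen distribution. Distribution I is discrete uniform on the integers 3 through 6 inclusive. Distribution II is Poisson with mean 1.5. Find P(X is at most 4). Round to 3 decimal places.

0.741

Conditional on each component, P(X ≤ 4): I: 0.5; II: 0.981424.
By total probability, P(X ≤ 4) = 0.5·0.5 + 0.5·0.981424 = 0.740712.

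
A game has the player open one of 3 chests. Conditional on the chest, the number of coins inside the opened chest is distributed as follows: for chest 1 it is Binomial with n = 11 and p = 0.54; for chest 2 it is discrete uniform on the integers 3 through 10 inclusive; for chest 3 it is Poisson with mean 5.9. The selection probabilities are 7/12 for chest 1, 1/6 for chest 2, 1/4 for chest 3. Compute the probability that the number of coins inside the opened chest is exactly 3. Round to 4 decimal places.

0.0747

Conditional on each chest, P(X = 3): 1: 0.0520868; 2: 0.125; 3: 0.0937707.
By total probability, P(X = 3) = 0.583333·0.0520868 + 0.166667·0.125 + 0.25·0.0937707 = 0.07466.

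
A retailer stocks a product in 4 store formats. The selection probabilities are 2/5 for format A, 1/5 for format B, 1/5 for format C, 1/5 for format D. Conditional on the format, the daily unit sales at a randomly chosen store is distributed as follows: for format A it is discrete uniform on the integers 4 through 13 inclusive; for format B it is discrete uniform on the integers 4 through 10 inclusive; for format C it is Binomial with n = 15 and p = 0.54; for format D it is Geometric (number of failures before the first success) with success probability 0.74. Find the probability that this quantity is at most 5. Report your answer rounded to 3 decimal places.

0.355

Conditional on each format, P(X ≤ 5): A: 0.2; B: 0.285714; C: 0.0889995; D: 0.999691.
By total probability, P(X ≤ 5) = 0.4·0.2 + 0.2·0.285714 + 0.2·0.0889995 + 0.2·0.999691 = 0.354881.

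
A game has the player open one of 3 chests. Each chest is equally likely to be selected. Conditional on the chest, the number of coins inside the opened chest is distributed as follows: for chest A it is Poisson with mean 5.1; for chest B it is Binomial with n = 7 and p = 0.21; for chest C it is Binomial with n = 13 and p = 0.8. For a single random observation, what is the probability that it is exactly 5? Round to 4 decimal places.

0.0606

Conditional on each chest, P(X = 5): A: 0.175294; B: 0.00535266; C: 0.00107961.
By total probability, P(X = 5) = 0.333333·0.175294 + 0.333333·0.00535266 + 0.333333·0.00107961 = 0.0605755.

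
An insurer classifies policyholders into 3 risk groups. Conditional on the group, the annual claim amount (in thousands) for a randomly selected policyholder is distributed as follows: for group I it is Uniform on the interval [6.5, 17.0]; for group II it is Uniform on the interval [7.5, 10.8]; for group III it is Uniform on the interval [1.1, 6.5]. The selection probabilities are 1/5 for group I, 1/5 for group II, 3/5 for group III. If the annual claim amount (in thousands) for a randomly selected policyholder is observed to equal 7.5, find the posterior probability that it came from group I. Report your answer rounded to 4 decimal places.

Likelihoods f(7.5 | ·): I: 0.0952381; II: 0.30303; III: 0.
Posterior ∝ prior × likelihood. Numerator for I: 0.2·0.0952381 = 0.0190476.
Normalizing constant: 0.2·0.0952381 + 0.2·0.30303 + 0.6·0 = 0.0796537.
P(I | observation) = 0.0190476 / 0.0796537 = 0.23913.

0.2391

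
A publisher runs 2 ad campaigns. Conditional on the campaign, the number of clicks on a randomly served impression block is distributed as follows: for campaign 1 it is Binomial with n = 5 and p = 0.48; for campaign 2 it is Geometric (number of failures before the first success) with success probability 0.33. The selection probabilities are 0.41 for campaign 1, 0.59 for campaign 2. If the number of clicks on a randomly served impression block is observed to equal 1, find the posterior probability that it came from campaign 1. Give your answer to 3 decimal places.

Likelihoods P(X=1 | ·): 1: 0.175479; 2: 0.2211.
Posterior ∝ prior × likelihood. Numerator for 1: 0.41·0.175479 = 0.0719463.
Normalizing constant: 0.41·0.175479 + 0.59·0.2211 = 0.202395.
P(1 | observation) = 0.0719463 / 0.202395 = 0.355474.

0.355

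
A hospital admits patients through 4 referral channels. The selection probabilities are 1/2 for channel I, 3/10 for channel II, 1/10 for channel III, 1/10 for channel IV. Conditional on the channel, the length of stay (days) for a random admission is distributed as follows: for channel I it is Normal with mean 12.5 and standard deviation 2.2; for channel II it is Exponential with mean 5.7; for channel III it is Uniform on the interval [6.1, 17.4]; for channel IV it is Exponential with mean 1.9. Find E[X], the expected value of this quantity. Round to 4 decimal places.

Component means — I: 12.5; II: 5.7; III: 11.75; IV: 1.9.
E[X] = 0.5·12.5 + 0.3·5.7 + 0.1·11.75 + 0.1·1.9 = 9.325.

9.3250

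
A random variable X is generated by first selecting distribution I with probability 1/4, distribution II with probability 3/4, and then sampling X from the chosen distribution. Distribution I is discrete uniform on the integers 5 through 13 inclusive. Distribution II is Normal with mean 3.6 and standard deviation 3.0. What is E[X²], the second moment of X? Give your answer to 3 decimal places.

For each component E[X²] = Var + (mean)², giving I: 87.6667; II: 21.96.
Overall E[X²] = 0.25·87.6667 + 0.75·21.96 = 38.3867.

38.387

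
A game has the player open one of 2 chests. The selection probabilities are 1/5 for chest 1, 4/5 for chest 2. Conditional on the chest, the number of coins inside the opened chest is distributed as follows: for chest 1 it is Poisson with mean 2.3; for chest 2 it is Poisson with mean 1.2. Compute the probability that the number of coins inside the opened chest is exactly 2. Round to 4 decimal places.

Conditional on each chest, P(X = 2): 1: 0.265185; 2: 0.21686.
By total probability, P(X = 2) = 0.2·0.265185 + 0.8·0.21686 = 0.226525.

0.2265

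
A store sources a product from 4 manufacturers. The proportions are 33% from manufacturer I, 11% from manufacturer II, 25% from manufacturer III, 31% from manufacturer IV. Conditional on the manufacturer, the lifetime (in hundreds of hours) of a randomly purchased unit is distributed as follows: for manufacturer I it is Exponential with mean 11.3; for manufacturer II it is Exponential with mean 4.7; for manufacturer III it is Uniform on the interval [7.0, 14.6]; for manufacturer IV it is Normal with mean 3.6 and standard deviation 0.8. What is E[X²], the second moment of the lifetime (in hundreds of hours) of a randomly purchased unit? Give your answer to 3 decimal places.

123.715

For each component E[X²] = Var + (mean)², giving I: 255.38; II: 44.18; III: 121.453; IV: 13.6.
Overall E[X²] = 0.33·255.38 + 0.11·44.18 + 0.25·121.453 + 0.31·13.6 = 123.715.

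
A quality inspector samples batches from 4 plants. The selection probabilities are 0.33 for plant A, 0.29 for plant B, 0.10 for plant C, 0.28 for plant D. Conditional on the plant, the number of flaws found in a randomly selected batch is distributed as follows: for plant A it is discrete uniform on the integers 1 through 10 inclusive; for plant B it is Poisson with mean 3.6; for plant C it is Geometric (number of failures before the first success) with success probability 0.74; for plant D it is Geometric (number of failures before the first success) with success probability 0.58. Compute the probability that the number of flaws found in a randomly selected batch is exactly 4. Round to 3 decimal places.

Conditional on each plant, P(X = 4): A: 0.1; B: 0.191222; C: 0.00338162; D: 0.0180478.
By total probability, P(X = 4) = 0.33·0.1 + 0.29·0.191222 + 0.1·0.00338162 + 0.28·0.0180478 = 0.093846.

0.094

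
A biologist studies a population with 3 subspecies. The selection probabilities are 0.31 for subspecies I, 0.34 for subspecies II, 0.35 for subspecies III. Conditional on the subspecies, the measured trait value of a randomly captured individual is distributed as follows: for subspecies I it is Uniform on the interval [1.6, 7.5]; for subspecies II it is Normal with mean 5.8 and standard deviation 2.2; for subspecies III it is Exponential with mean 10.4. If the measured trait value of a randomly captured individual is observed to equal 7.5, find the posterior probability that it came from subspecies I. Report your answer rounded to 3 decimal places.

Likelihoods f(7.5 | ·): I: 0.169492; II: 0.134532; III: 0.0467491.
Posterior ∝ prior × likelihood. Numerator for I: 0.31·0.169492 = 0.0525424.
Normalizing constant: 0.31·0.169492 + 0.34·0.134532 + 0.35·0.0467491 = 0.114646.
P(I | observation) = 0.0525424 / 0.114646 = 0.458303.

0.458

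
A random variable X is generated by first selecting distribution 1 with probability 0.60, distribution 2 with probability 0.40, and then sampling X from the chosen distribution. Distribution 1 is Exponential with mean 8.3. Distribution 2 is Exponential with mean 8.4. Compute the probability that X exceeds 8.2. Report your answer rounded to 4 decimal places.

Conditional on each component, P(X > 8.2): 1: 0.372339; 2: 0.376744.
By total probability, P(X > 8.2) = 0.6·0.372339 + 0.4·0.376744 = 0.374101.

0.3741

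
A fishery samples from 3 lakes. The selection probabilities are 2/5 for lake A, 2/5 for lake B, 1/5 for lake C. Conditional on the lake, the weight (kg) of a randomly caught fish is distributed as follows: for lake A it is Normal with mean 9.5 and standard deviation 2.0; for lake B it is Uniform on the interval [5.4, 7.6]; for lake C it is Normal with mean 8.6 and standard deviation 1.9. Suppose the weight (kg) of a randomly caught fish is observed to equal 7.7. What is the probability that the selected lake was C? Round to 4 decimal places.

0.4136

Likelihoods f(7.7 | ·): A: 0.133043; B: 0; C: 0.187687.
Posterior ∝ prior × likelihood. Numerator for C: 0.2·0.187687 = 0.0375374.
Normalizing constant: 0.4·0.133043 + 0.4·0 + 0.2·0.187687 = 0.0907544.
P(C | observation) = 0.0375374 / 0.0907544 = 0.413615.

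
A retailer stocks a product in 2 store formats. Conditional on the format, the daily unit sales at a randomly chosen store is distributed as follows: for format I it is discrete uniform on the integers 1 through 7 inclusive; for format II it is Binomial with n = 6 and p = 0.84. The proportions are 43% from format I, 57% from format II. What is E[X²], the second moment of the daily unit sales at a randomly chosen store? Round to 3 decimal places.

For each component E[X²] = Var + (mean)², giving I: 20; II: 26.208.
Overall E[X²] = 0.43·20 + 0.57·26.208 = 23.5386.

23.539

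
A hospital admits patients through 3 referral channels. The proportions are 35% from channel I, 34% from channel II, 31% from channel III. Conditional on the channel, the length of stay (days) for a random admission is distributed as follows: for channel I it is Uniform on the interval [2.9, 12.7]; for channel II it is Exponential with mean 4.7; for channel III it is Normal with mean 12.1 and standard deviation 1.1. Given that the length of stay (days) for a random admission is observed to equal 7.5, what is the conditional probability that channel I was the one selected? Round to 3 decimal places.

0.709

Likelihoods f(7.5 | ·): I: 0.102041; II: 0.0431399; III: 5.78273e-05.
Posterior ∝ prior × likelihood. Numerator for I: 0.35·0.102041 = 0.0357143.
Normalizing constant: 0.35·0.102041 + 0.34·0.0431399 + 0.31·5.78273e-05 = 0.0503998.
P(I | observation) = 0.0357143 / 0.0503998 = 0.70862.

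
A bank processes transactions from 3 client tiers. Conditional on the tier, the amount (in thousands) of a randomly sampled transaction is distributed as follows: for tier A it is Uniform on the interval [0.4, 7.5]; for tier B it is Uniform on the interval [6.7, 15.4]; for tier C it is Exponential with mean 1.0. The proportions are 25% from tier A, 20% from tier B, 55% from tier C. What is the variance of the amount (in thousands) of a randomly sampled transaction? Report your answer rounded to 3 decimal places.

17.689

Per component, A: μ=3.95, E[X²]=19.8033; B: μ=11.05, E[X²]=128.41; C: μ=1, E[X²]=2.
E[X] = 0.25·3.95 + 0.2·11.05 + 0.55·1 = 3.7475.
E[X²] = 0.25·19.8033 + 0.2·128.41 + 0.55·2 = 31.7328.
Var(X) = E[X²] − (E[X])² = 31.7328 − 14.0438 = 17.6891.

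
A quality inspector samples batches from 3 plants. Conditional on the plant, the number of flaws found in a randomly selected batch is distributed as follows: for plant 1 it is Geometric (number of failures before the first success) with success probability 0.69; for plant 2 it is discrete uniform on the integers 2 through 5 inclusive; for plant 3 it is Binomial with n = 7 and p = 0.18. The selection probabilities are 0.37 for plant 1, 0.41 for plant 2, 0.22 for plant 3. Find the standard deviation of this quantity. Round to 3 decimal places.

Per component, 1: μ=0.449275, E[X²]=0.852972; 2: μ=3.5, E[X²]=13.5; 3: μ=1.26, E[X²]=2.6208.
E[X] = 0.37·0.449275 + 0.41·3.5 + 0.22·1.26 = 1.87843.
E[X²] = 0.37·0.852972 + 0.41·13.5 + 0.22·2.6208 = 6.42718.
Var(X) = E[X²] − (E[X])² = 6.42718 − 3.52851 = 2.89867.
SD(X) = √2.89867 = 1.70255.

1.703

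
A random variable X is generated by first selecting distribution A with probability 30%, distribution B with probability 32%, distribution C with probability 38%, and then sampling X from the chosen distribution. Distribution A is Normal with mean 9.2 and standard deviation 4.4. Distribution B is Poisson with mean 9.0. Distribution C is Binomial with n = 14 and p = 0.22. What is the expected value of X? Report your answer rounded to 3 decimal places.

Component means — A: 9.2; B: 9; C: 3.08.
E[X] = 0.3·9.2 + 0.32·9 + 0.38·3.08 = 6.8104.

6.810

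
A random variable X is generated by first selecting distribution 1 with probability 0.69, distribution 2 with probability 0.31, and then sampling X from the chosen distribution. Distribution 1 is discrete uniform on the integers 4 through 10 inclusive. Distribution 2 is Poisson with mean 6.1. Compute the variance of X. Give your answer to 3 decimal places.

4.824

Per component, 1: μ=7, E[X²]=53; 2: μ=6.1, E[X²]=43.31.
E[X] = 0.69·7 + 0.31·6.1 = 6.721.
E[X²] = 0.69·53 + 0.31·43.31 = 49.9961.
Var(X) = E[X²] − (E[X])² = 49.9961 − 45.1718 = 4.82426.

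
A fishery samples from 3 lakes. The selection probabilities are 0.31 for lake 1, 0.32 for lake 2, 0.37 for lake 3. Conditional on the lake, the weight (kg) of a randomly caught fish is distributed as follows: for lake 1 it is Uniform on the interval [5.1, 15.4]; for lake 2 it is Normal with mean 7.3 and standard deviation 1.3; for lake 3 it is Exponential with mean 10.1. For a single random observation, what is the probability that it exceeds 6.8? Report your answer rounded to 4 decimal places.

0.6555

Conditional on each lake, P(X > 6.8): 1: 0.834951; 2: 0.649739; 3: 0.510039.
By total probability, P(X > 6.8) = 0.31·0.834951 + 0.32·0.649739 + 0.37·0.510039 = 0.655466.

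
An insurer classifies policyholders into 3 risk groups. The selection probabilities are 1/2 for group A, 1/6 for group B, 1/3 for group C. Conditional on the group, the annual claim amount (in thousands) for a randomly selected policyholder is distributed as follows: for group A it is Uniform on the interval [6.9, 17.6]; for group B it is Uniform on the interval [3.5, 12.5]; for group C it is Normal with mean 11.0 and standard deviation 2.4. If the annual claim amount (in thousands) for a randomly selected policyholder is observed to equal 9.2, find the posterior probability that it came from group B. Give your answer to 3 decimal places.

0.173

Likelihoods f(9.2 | ·): A: 0.0934579; B: 0.111111; C: 0.125474.
Posterior ∝ prior × likelihood. Numerator for B: 0.166667·0.111111 = 0.0185185.
Normalizing constant: 0.5·0.0934579 + 0.166667·0.111111 + 0.333333·0.125474 = 0.107072.
P(B | observation) = 0.0185185 / 0.107072 = 0.172954.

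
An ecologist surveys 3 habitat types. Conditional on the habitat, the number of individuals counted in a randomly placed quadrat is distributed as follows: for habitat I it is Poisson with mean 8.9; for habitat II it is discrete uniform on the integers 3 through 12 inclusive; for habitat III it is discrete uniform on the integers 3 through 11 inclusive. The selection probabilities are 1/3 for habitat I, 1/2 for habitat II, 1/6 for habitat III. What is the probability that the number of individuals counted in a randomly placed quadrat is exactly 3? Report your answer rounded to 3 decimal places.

Conditional on each habitat, P(X = 3): I: 0.016025; II: 0.1; III: 0.111111.
By total probability, P(X = 3) = 0.333333·0.016025 + 0.5·0.1 + 0.166667·0.111111 = 0.0738602.

0.074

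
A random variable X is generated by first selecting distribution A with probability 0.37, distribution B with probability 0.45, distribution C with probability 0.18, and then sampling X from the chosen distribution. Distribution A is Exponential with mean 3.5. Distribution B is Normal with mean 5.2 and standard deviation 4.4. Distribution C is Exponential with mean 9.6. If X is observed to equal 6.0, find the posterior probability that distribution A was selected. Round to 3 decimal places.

0.275

Likelihoods f(6.0 | ·): A: 0.0514549; B: 0.0891824; C: 0.0557564.
Posterior ∝ prior × likelihood. Numerator for A: 0.37·0.0514549 = 0.0190383.
Normalizing constant: 0.37·0.0514549 + 0.45·0.0891824 + 0.18·0.0557564 = 0.0692065.
P(A | observation) = 0.0190383 / 0.0692065 = 0.275094.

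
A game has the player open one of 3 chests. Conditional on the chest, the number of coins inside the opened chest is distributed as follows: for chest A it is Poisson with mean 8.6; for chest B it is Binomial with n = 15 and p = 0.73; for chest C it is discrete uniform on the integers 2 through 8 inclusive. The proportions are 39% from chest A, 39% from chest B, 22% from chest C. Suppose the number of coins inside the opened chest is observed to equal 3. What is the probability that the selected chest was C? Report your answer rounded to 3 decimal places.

Likelihoods P(X=3 | ·): A: 0.0195169; B: 2.65672e-05; C: 0.142857.
Posterior ∝ prior × likelihood. Numerator for C: 0.22·0.142857 = 0.0314286.
Normalizing constant: 0.39·0.0195169 + 0.39·2.65672e-05 + 0.22·0.142857 = 0.0390505.
P(C | observation) = 0.0314286 / 0.0390505 = 0.804818.

0.805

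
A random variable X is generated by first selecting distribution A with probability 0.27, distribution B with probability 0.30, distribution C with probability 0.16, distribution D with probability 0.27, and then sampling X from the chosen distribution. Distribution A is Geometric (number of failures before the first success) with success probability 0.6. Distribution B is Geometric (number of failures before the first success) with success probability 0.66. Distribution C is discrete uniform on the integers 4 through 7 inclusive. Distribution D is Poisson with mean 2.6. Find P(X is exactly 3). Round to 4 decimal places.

0.0769

Conditional on each component, P(X = 3): A: 0.0384; B: 0.0259406; C: 0; D: 0.217572.
By total probability, P(X = 3) = 0.27·0.0384 + 0.3·0.0259406 + 0.16·0 + 0.27·0.217572 = 0.0768947.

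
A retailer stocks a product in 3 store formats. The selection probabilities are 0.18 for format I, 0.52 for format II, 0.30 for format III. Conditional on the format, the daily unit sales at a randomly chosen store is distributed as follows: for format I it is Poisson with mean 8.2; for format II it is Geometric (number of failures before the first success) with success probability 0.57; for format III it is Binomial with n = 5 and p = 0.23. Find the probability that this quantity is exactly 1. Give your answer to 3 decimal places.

0.249

Conditional on each format, P(X = 1): I: 0.00225216; II: 0.2451; III: 0.40426.
By total probability, P(X = 1) = 0.18·0.00225216 + 0.52·0.2451 + 0.3·0.40426 = 0.249135.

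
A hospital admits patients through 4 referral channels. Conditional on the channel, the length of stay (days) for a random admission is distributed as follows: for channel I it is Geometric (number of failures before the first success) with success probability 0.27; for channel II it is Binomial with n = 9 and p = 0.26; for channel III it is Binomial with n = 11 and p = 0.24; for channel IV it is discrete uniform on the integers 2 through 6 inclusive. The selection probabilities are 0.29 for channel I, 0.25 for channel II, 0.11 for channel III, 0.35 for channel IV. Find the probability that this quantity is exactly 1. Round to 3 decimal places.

Conditional on each channel, P(X = 1): I: 0.1971; II: 0.210412; III: 0.169723; IV: 0.
By total probability, P(X = 1) = 0.29·0.1971 + 0.25·0.210412 + 0.11·0.169723 + 0.35·0 = 0.128431.

0.128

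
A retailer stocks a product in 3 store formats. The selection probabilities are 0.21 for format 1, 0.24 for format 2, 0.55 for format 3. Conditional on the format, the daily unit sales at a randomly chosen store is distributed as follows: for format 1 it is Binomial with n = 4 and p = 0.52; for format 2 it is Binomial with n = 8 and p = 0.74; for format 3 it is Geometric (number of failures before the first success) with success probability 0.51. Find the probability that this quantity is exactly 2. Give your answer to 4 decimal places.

0.1470

Conditional on each format, P(X = 2): 1: 0.373801; 2: 0.00473654; 3: 0.122451.
By total probability, P(X = 2) = 0.21·0.373801 + 0.24·0.00473654 + 0.55·0.122451 = 0.146983.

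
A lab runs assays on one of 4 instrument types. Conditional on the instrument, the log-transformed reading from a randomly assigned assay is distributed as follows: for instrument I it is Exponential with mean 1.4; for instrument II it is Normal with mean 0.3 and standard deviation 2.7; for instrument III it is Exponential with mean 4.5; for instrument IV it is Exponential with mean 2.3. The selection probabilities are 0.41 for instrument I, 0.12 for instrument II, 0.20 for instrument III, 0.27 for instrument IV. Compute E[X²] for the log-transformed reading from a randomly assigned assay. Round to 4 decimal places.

13.4494

For each component E[X²] = Var + (mean)², giving I: 3.92; II: 7.38; III: 40.5; IV: 10.58.
Overall E[X²] = 0.41·3.92 + 0.12·7.38 + 0.2·40.5 + 0.27·10.58 = 13.4494.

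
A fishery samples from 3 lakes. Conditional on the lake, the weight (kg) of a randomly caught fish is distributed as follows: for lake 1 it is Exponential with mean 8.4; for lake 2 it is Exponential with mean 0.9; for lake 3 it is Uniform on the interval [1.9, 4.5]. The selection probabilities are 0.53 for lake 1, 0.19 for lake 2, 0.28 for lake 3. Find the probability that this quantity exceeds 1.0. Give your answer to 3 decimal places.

Conditional on each lake, P(X > 1.0): 1: 0.887766; 2: 0.329193; 3: 1.
By total probability, P(X > 1.0) = 0.53·0.887766 + 0.19·0.329193 + 0.28·1 = 0.813062.

0.813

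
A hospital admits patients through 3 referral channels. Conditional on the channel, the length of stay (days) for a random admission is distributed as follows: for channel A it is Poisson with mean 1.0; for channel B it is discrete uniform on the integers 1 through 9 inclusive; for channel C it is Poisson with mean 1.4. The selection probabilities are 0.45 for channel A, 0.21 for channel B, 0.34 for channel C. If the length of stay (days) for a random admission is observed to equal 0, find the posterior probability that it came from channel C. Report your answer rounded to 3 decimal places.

0.336

Likelihoods P(X=0 | ·): A: 0.367879; B: 0; C: 0.246597.
Posterior ∝ prior × likelihood. Numerator for C: 0.34·0.246597 = 0.083843.
Normalizing constant: 0.45·0.367879 + 0.21·0 + 0.34·0.246597 = 0.249389.
P(C | observation) = 0.083843 / 0.249389 = 0.336194.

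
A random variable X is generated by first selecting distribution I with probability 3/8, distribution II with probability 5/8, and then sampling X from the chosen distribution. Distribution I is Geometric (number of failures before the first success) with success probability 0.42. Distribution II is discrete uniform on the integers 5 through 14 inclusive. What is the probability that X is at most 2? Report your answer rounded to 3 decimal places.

Conditional on each component, P(X ≤ 2): I: 0.804888; II: 0.
By total probability, P(X ≤ 2) = 0.375·0.804888 + 0.625·0 = 0.301833.

0.302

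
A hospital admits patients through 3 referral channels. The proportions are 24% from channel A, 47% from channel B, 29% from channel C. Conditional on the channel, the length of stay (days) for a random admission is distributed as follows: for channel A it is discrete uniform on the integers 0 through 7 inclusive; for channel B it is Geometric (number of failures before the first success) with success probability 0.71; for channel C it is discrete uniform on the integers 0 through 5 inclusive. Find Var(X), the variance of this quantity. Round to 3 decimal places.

4.120

Per component, A: μ=3.5, E[X²]=17.5; B: μ=0.408451, E[X²]=0.742115; C: μ=2.5, E[X²]=9.16667.
E[X] = 0.24·3.5 + 0.47·0.408451 + 0.29·2.5 = 1.75697.
E[X²] = 0.24·17.5 + 0.47·0.742115 + 0.29·9.16667 = 7.20713.
Var(X) = E[X²] − (E[X])² = 7.20713 − 3.08695 = 4.12018.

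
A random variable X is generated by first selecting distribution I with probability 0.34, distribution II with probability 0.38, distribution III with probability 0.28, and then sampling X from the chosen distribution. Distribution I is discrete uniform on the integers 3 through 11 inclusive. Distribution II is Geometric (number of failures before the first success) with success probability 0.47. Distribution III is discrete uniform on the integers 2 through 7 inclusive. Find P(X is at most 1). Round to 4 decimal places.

0.2733

Conditional on each component, P(X ≤ 1): I: 0; II: 0.7191; III: 0.
By total probability, P(X ≤ 1) = 0.34·0 + 0.38·0.7191 + 0.28·0 = 0.273258.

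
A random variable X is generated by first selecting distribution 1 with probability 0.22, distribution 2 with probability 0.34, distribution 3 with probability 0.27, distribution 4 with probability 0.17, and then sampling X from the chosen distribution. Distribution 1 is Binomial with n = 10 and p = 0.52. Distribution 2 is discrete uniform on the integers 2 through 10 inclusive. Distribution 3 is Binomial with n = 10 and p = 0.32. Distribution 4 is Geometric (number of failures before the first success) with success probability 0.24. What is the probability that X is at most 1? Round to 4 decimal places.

Conditional on each component, P(X ≤ 1): 1: 0.0076828; 2: 0; 3: 0.120618; 4: 0.4224.
By total probability, P(X ≤ 1) = 0.22·0.0076828 + 0.34·0 + 0.27·0.120618 + 0.17·0.4224 = 0.106065.

0.1061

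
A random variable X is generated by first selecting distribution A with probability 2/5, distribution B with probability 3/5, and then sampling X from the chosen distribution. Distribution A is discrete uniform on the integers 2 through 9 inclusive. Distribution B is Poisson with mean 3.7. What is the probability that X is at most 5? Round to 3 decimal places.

0.698

Conditional on each component, P(X ≤ 5): A: 0.5; B: 0.830088.
By total probability, P(X ≤ 5) = 0.4·0.5 + 0.6·0.830088 = 0.698053.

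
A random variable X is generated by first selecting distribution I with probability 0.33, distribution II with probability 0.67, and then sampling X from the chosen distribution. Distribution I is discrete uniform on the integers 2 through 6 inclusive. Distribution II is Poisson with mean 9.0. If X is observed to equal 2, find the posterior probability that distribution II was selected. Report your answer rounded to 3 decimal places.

Likelihoods P(X=2 | ·): I: 0.2; II: 0.0049981.
Posterior ∝ prior × likelihood. Numerator for II: 0.67·0.0049981 = 0.00334873.
Normalizing constant: 0.33·0.2 + 0.67·0.0049981 = 0.0693487.
P(II | observation) = 0.00334873 / 0.0693487 = 0.0482882.

0.048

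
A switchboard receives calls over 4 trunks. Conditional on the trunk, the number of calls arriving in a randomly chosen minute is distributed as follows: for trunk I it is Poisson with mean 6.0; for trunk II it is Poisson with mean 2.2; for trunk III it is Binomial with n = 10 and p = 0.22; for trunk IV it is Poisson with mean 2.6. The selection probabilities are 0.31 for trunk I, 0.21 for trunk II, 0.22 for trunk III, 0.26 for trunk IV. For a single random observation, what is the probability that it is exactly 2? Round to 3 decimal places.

0.201

Conditional on each trunk, P(X = 2): I: 0.0446175; II: 0.268144; III: 0.298411; IV: 0.251045.
By total probability, P(X = 2) = 0.31·0.0446175 + 0.21·0.268144 + 0.22·0.298411 + 0.26·0.251045 = 0.201064.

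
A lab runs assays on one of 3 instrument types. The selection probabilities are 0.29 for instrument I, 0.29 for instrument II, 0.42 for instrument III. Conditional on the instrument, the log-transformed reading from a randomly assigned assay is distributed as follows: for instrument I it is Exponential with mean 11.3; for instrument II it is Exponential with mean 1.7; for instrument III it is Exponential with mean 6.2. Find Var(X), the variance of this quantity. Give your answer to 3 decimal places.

67.398

Per component, I: μ=11.3, E[X²]=255.38; II: μ=1.7, E[X²]=5.78; III: μ=6.2, E[X²]=76.88.
E[X] = 0.29·11.3 + 0.29·1.7 + 0.42·6.2 = 6.374.
E[X²] = 0.29·255.38 + 0.29·5.78 + 0.42·76.88 = 108.026.
Var(X) = E[X²] − (E[X])² = 108.026 − 40.6279 = 67.3981.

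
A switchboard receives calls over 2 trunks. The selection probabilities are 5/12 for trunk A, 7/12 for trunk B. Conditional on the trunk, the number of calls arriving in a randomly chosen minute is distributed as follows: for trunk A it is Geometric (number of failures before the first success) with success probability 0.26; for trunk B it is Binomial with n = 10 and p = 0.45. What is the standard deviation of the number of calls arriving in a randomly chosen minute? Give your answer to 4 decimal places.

2.5826

Per component, A: μ=2.84615, E[X²]=19.0473; B: μ=4.5, E[X²]=22.725.
E[X] = 0.416667·2.84615 + 0.583333·4.5 = 3.8109.
E[X²] = 0.416667·19.0473 + 0.583333·22.725 = 21.1926.
Var(X) = E[X²] − (E[X])² = 21.1926 − 14.5229 = 6.6697.
SD(X) = √6.6697 = 2.58258.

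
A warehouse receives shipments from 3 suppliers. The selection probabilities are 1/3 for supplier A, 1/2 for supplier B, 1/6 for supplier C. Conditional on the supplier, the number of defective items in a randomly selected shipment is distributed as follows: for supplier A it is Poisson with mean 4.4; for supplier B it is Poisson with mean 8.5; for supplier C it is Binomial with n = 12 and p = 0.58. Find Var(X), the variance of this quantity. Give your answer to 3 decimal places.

9.567

Per component, A: μ=4.4, E[X²]=23.76; B: μ=8.5, E[X²]=80.75; C: μ=6.96, E[X²]=51.3648.
E[X] = 0.333333·4.4 + 0.5·8.5 + 0.166667·6.96 = 6.87667.
E[X²] = 0.333333·23.76 + 0.5·80.75 + 0.166667·51.3648 = 56.8558.
Var(X) = E[X²] − (E[X])² = 56.8558 − 47.2885 = 9.56726.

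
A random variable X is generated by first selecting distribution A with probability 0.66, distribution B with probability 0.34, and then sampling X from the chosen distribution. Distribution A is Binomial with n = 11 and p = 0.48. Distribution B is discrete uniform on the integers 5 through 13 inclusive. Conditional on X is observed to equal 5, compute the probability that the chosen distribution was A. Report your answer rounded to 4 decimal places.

Likelihoods P(X=5 | ·): A: 0.232738; B: 0.111111.
Posterior ∝ prior × likelihood. Numerator for A: 0.66·0.232738 = 0.153607.
Normalizing constant: 0.66·0.232738 + 0.34·0.111111 = 0.191385.
P(A | observation) = 0.153607 / 0.191385 = 0.802609.

0.8026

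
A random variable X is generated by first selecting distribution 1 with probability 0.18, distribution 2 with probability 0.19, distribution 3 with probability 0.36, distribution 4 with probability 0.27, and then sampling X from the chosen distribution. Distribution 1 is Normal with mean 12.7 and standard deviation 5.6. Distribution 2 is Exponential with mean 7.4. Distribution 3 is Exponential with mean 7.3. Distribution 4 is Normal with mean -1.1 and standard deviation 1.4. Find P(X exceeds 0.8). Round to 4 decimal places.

0.6937

Conditional on each component, P(X > 0.8): 1: 0.983207; 2: 0.897531; 3: 0.896202; 4: 0.0873679.
By total probability, P(X > 0.8) = 0.18·0.983207 + 0.19·0.897531 + 0.36·0.896202 + 0.27·0.0873679 = 0.69373.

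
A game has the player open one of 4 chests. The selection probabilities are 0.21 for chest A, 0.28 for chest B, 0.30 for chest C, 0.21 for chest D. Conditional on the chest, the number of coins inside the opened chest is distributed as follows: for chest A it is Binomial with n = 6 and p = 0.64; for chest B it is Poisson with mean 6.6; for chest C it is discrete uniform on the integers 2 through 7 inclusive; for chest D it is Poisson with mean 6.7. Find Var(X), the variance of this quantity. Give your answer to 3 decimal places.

Per component, A: μ=3.84, E[X²]=16.128; B: μ=6.6, E[X²]=50.16; C: μ=4.5, E[X²]=23.1667; D: μ=6.7, E[X²]=51.59.
E[X] = 0.21·3.84 + 0.28·6.6 + 0.3·4.5 + 0.21·6.7 = 5.4114.
E[X²] = 0.21·16.128 + 0.28·50.16 + 0.3·23.1667 + 0.21·51.59 = 35.2156.
Var(X) = E[X²] − (E[X])² = 35.2156 − 29.2832 = 5.93233.

5.932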